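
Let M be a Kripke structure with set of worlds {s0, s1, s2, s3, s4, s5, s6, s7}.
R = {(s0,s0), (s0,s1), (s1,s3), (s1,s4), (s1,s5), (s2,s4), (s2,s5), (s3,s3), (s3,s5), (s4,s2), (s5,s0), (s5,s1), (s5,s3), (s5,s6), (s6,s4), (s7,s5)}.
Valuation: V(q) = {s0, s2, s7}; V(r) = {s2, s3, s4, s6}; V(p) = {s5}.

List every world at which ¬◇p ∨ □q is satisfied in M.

Let φ = ¬◇p ∨ □q. Evaluate φ at each world:
  s0 (successors {s0, s1}): φ is true.
  s1 (successors {s3, s4, s5}): φ is false.
  s2 (successors {s4, s5}): φ is false.
  s3 (successors {s3, s5}): φ is false.
  s4 (successors {s2}): φ is true.
  s5 (successors {s0, s1, s3, s6}): φ is true.
  s6 (successors {s4}): φ is true.
  s7 (successors {s5}): φ is false.
For instance, at s3:
  At s3: ¬◇p is false, □q is false, so ¬◇p ∨ □q is false.
    At s3: ◇p is true, so ¬◇p is false.
      At s3: ◇p requires p at some successor in {s3, s5}.
        p holds at s5, so ◇p is true at s3.
    At s3: □q requires q at every successor {s3, s5}.
      q fails at s3, so □q is false at s3.
Satisfying worlds: {s0, s4, s5, s6}

s0, s4, s5, s6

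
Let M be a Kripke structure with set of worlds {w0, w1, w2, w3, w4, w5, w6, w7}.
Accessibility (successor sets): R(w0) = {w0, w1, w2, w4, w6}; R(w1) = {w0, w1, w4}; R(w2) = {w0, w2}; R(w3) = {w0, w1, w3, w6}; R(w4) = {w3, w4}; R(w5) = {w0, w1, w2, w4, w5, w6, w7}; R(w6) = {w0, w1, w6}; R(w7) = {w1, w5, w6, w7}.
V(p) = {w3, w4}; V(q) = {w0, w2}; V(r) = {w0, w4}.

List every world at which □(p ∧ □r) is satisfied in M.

none

Recall that □ψ holds at a world iff ψ holds at every accessible world, and ◇ψ holds iff ψ holds at some accessible world.
Let φ = □(p ∧ □r). Evaluate φ at each world:
  w0 (successors {w0, w1, w2, w4, w6}): φ is false.
  w1 (successors {w0, w1, w4}): φ is false.
  w2 (successors {w0, w2}): φ is false.
  w3 (successors {w0, w1, w3, w6}): φ is false.
  w4 (successors {w3, w4}): φ is false.
  w5 (successors {w0, w1, w2, w4, w5, w6, w7}): φ is false.
  w6 (successors {w0, w1, w6}): φ is false.
  w7 (successors {w1, w5, w6, w7}): φ is false.
For instance, at w2:
  At w2: □(p ∧ □r) requires p ∧ □r at every successor {w0, w2}.
    p ∧ □r fails at w0, so □(p ∧ □r) is false at w2.
      At w0: p is false, □r is false, so p ∧ □r is false.
Satisfying worlds: none.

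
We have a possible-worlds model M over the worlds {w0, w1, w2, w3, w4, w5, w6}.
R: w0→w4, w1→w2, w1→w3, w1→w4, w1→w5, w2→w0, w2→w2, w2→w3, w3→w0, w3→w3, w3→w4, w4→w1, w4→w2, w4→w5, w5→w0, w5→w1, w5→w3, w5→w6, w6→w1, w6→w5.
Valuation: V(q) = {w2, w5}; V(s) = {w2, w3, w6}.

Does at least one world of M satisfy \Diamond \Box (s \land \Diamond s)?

No

Let φ = \Diamond \Box (s \land \Diamond s). Evaluate φ at each world:
  w0 (successors {w4}): φ is false.
  w1 (successors {w2, w3, w4, w5}): φ is false.
  w2 (successors {w0, w2, w3}): φ is false.
  w3 (successors {w0, w3, w4}): φ is false.
  w4 (successors {w1, w2, w5}): φ is false.
  w5 (successors {w0, w1, w3, w6}): φ is false.
  w6 (successors {w1, w5}): φ is false.
For instance, at w2:
  At w2: \Diamond \Box (s \land \Diamond s) requires \Box (s \land \Diamond s) at some successor in {w0, w2, w3}.
    At w0: \Box (s \land \Diamond s) is false.
    At w2: \Box (s \land \Diamond s) is false.
    At w3: \Box (s \land \Diamond s) is false.
  So \Diamond \Box (s \land \Diamond s) is false at w2.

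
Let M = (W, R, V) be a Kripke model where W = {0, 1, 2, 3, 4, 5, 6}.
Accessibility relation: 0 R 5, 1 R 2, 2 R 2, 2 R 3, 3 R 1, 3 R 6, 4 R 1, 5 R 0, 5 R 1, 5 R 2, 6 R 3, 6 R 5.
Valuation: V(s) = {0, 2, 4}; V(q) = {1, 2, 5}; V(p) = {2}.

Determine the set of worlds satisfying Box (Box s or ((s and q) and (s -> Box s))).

4

Recall that Box ψ holds at a world iff ψ holds at every accessible world, and Dia ψ holds iff ψ holds at some accessible world.
Let φ = Box (Box s or ((s and q) and (s -> Box s))). Evaluate φ at each world:
  0 (successors {5}): φ is false.
  1 (successors {2}): φ is false.
  2 (successors {2, 3}): φ is false.
  3 (successors {1, 6}): φ is false.
  4 (successors {1}): φ is true.
  5 (successors {0, 1, 2}): φ is false.
  6 (successors {3, 5}): φ is false.
For instance, at 5:
  At 5: Box (Box s or ((s and q) and (s -> Box s))) requires Box s or ((s and q) and (s -> Box s)) at every successor {0, 1, 2}.
    Box s or ((s and q) and (s -> Box s)) fails at 0, so Box (Box s or ((s and q) and (s -> Box s))) is false at 5.
      At 0: Box s is false, (s and q) and (s -> Box s) is false, so Box s or ((s and q) and (s -> Box s)) is false.
Satisfying worlds: {4}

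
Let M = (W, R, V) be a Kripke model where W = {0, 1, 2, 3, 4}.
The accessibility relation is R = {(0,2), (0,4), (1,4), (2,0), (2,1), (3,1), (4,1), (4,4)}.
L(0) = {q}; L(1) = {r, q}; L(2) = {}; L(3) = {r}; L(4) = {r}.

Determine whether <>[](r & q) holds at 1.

At 1: <>[](r & q) requires [](r & q) at some successor in {4}.
  At 4: [](r & q) is false.
So <>[](r & q) is false at 1.

No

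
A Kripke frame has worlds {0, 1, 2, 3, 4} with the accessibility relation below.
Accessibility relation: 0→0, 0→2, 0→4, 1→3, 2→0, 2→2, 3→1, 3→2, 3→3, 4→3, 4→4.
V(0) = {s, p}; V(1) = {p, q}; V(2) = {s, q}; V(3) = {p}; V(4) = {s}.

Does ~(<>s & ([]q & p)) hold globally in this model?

Yes

Recall that []ψ holds at a world iff ψ holds at every accessible world, and <>ψ holds iff ψ holds at some accessible world.
Let φ = ~(<>s & ([]q & p)). Evaluate φ at each world:
  0 (successors {0, 2, 4}): φ is true.
  1 (successors {3}): φ is true.
  2 (successors {0, 2}): φ is true.
  3 (successors {1, 2, 3}): φ is true.
  4 (successors {3, 4}): φ is true.
For instance, at 2:
  At 2: <>s & ([]q & p) is false, so ~(<>s & ([]q & p)) is true.
    At 2: <>s is true, []q & p is false, so <>s & ([]q & p) is false.
      At 2: <>s requires s at some successor in {0, 2}.
        s holds at 0, so <>s is true at 2.
      At 2: []q is false, p is false, so []q & p is false.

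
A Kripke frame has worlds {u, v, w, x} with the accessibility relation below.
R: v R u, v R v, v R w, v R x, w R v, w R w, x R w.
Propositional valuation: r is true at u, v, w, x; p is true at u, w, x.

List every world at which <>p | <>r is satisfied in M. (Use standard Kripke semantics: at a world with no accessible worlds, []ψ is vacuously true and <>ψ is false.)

v, w, x

Let φ = <>p | <>r. Evaluate φ at each world:
  u (successors ∅): φ is false.
  v (successors {u, v, w, x}): φ is true.
  w (successors {v, w}): φ is true.
  x (successors {w}): φ is true.
For instance, at x:
  At x: <>p is true, <>r is true, so <>p | <>r is true.
    At x: <>p requires p at some successor in {w}.
      p holds at w, so <>p is true at x.
    At x: <>r requires r at some successor in {w}.
      r holds at w, so <>r is true at x.
Satisfying worlds: {v, w, x}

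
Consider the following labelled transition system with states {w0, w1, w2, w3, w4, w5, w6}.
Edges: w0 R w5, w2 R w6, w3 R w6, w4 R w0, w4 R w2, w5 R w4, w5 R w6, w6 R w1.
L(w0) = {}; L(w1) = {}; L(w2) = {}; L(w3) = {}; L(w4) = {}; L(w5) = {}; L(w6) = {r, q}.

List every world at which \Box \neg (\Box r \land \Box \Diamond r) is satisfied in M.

Let φ = \Box \neg (\Box r \land \Box \Diamond r). Evaluate φ at each world:
  w0 (successors {w5}): φ is true.
  w1 (successors ∅): φ is true.
  w2 (successors {w6}): φ is true.
  w3 (successors {w6}): φ is true.
  w4 (successors {w0, w2}): φ is true.
  w5 (successors {w4, w6}): φ is true.
  w6 (successors {w1}): φ is false.
For instance, at w0:
  At w0: \Box \neg (\Box r \land \Box \Diamond r) requires \neg (\Box r \land \Box \Diamond r) at every successor {w5}.
      At w5: \Box r \land \Box \Diamond r is false, so \neg (\Box r \land \Box \Diamond r) is true.
  So \Box \neg (\Box r \land \Box \Diamond r) is true at w0.
Satisfying worlds: {w0, w1, w2, w3, w4, w5}

w0, w1, w2, w3, w4, w5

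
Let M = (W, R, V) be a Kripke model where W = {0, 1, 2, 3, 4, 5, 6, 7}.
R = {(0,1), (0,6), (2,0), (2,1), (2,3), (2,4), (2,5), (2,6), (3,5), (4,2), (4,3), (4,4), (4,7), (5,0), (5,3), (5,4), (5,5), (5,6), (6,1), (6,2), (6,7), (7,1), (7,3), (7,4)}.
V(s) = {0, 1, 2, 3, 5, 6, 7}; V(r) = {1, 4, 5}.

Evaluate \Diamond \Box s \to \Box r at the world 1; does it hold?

At 1: \Diamond \Box s is false, \Box r is true, so \Diamond \Box s \to \Box r is true.
  At 1: no accessible worlds, so \Diamond \Box s is false.
  At 1: no accessible worlds, so \Box r holds vacuously.

Yes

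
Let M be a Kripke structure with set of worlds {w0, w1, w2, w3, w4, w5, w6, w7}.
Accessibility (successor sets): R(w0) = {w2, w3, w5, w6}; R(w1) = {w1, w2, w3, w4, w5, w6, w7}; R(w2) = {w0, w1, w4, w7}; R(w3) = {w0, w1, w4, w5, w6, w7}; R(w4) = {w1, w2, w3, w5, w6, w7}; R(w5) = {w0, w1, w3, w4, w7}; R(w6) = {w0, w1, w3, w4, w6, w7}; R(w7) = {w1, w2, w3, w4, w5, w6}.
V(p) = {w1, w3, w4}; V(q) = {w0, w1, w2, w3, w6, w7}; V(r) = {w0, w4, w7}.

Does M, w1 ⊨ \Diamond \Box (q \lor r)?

Yes

At w1: \Diamond \Box (q \lor r) requires \Box (q \lor r) at some successor in {w1, w2, w3, w4, w5, w6, w7}.
  \Box (q \lor r) holds at w2, so \Diamond \Box (q \lor r) is true at w1.
    At w2: \Box (q \lor r) requires q \lor r at every successor {w0, w1, w4, w7}.
      At w0: q \lor r is true.
      At w1: q \lor r is true.
      At w4: q \lor r is true.
      At w7: q \lor r is true.
    So \Box (q \lor r) is true at w2.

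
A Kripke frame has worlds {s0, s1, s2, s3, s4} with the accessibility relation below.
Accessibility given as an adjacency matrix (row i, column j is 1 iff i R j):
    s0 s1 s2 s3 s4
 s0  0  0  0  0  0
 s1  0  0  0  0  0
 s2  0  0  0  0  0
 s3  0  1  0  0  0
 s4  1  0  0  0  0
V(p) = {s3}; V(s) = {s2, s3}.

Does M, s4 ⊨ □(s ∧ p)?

No

At s4: □(s ∧ p) requires s ∧ p at every successor {s0}.
  s ∧ p fails at s0, so □(s ∧ p) is false at s4.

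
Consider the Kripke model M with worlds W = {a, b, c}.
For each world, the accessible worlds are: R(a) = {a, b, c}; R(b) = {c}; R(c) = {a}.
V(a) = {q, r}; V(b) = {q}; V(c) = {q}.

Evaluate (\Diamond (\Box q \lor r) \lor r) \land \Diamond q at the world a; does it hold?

Yes

At a: \Diamond (\Box q \lor r) \lor r is true, \Diamond q is true, so (\Diamond (\Box q \lor r) \lor r) \land \Diamond q is true.
  At a: \Diamond (\Box q \lor r) is true, r is true, so \Diamond (\Box q \lor r) \lor r is true.
    At a: \Diamond (\Box q \lor r) requires \Box q \lor r at some successor in {a, b, c}.
      \Box q \lor r holds at a, so \Diamond (\Box q \lor r) is true at a.
  At a: \Diamond q requires q at some successor in {a, b, c}.
    q holds at a, so \Diamond q is true at a.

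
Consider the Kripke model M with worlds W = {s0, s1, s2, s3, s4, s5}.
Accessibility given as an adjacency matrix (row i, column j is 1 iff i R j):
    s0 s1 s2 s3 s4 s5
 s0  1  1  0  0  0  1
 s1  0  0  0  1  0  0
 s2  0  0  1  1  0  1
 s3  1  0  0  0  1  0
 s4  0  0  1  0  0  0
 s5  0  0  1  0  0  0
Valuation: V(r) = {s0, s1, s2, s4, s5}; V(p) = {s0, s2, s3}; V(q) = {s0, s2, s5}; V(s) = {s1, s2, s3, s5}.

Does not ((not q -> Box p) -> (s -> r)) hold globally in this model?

No

Let φ = not ((not q -> Box p) -> (s -> r)). Evaluate φ at each world:
  s0 (successors {s0, s1, s5}): φ is false.
  s1 (successors {s3}): φ is false.
  s2 (successors {s2, s3, s5}): φ is false.
  s3 (successors {s0, s4}): φ is false.
  s4 (successors {s2}): φ is false.
  s5 (successors {s2}): φ is false.
Detail at s0 (counterexample):
  At s0: (not q -> Box p) -> (s -> r) is true, so not ((not q -> Box p) -> (s -> r)) is false.
    At s0: not q -> Box p is true, s -> r is true, so (not q -> Box p) -> (s -> r) is true.
      At s0: not q is false, Box p is false, so not q -> Box p is true.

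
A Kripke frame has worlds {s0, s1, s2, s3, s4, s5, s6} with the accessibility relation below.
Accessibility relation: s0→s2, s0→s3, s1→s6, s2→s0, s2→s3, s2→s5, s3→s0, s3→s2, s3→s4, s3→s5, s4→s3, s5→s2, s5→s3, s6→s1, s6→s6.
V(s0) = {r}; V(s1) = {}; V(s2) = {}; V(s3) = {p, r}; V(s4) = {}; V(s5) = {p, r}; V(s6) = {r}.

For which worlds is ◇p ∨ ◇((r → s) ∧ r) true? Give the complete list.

Let φ = ◇p ∨ ◇((r → s) ∧ r). Evaluate φ at each world:
  s0 (successors {s2, s3}): φ is true.
  s1 (successors {s6}): φ is false.
  s2 (successors {s0, s3, s5}): φ is true.
  s3 (successors {s0, s2, s4, s5}): φ is true.
  s4 (successors {s3}): φ is true.
  s5 (successors {s2, s3}): φ is true.
  s6 (successors {s1, s6}): φ is false.
For instance, at s2:
  At s2: ◇p is true, ◇((r → s) ∧ r) is false, so ◇p ∨ ◇((r → s) ∧ r) is true.
    At s2: ◇p requires p at some successor in {s0, s3, s5}.
      p holds at s3, so ◇p is true at s2.
    At s2: ◇((r → s) ∧ r) requires (r → s) ∧ r at some successor in {s0, s3, s5}.
      At s0: (r → s) ∧ r is false.
      At s3: (r → s) ∧ r is false.
      At s5: (r → s) ∧ r is false.
    So ◇((r → s) ∧ r) is false at s2.
Satisfying worlds: {s0, s2, s3, s4, s5}

s0, s2, s3, s4, s5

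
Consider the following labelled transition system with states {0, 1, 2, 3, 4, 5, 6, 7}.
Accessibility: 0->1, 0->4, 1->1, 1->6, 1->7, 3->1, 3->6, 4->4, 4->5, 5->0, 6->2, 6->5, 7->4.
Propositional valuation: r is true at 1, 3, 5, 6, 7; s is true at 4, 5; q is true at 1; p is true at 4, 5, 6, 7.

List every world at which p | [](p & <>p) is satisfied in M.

2, 4, 5, 6, 7

Recall that []ψ holds at a world iff ψ holds at every accessible world, and <>ψ holds iff ψ holds at some accessible world.
Let φ = p | [](p & <>p). Evaluate φ at each world:
  0 (successors {1, 4}): φ is false.
  1 (successors {1, 6, 7}): φ is false.
  2 (successors ∅): φ is true.
  3 (successors {1, 6}): φ is false.
  4 (successors {4, 5}): φ is true.
  5 (successors {0}): φ is true.
  6 (successors {2, 5}): φ is true.
  7 (successors {4}): φ is true.
For instance, at 4:
  At 4: p is true, [](p & <>p) is false, so p | [](p & <>p) is true.
    At 4: [](p & <>p) requires p & <>p at every successor {4, 5}.
      p & <>p fails at 5, so [](p & <>p) is false at 4.
Satisfying worlds: {2, 4, 5, 6, 7}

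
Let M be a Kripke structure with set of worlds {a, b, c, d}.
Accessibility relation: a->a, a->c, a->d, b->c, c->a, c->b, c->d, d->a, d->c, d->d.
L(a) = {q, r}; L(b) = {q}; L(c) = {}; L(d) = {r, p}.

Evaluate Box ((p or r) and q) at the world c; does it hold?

Recall that Box ψ holds at a world iff ψ holds at every accessible world, and Dia ψ holds iff ψ holds at some accessible world.
At c: Box ((p or r) and q) requires (p or r) and q at every successor {a, b, d}.
  (p or r) and q fails at b, so Box ((p or r) and q) is false at c.

No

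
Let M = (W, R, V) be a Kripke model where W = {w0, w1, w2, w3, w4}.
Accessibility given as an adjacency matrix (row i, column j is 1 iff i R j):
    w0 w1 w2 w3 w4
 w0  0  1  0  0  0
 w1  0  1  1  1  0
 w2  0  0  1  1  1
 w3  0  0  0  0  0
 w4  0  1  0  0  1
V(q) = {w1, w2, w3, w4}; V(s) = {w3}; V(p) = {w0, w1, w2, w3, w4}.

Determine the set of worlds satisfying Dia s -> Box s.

Let φ = Dia s -> Box s. Evaluate φ at each world:
  w0 (successors {w1}): φ is true.
  w1 (successors {w1, w2, w3}): φ is false.
  w2 (successors {w2, w3, w4}): φ is false.
  w3 (successors ∅): φ is true.
  w4 (successors {w1, w4}): φ is true.
For instance, at w4:
  At w4: Dia s is false, Box s is false, so Dia s -> Box s is true.
    At w4: Dia s requires s at some successor in {w1, w4}.
      At w1: s is false.
      At w4: s is false.
    So Dia s is false at w4.
    At w4: Box s requires s at every successor {w1, w4}.
      s fails at w1, so Box s is false at w4.
Satisfying worlds: {w0, w3, w4}

w0, w3, w4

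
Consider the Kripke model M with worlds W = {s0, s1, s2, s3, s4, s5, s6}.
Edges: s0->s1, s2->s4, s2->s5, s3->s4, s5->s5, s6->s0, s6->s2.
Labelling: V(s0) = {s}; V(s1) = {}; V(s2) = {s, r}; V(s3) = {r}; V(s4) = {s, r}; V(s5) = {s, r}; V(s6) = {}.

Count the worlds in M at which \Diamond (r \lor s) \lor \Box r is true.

Let φ = \Diamond (r \lor s) \lor \Box r. Evaluate φ at each world:
  s0 (successors {s1}): φ is false.
  s1 (successors ∅): φ is true.
  s2 (successors {s4, s5}): φ is true.
  s3 (successors {s4}): φ is true.
  s4 (successors ∅): φ is true.
  s5 (successors {s5}): φ is true.
  s6 (successors {s0, s2}): φ is true.
For instance, at s0:
  At s0: \Diamond (r \lor s) is false, \Box r is false, so \Diamond (r \lor s) \lor \Box r is false.
    At s0: \Diamond (r \lor s) requires r \lor s at some successor in {s1}.
      At s1: r \lor s is false.
    So \Diamond (r \lor s) is false at s0.
    At s0: \Box r requires r at every successor {s1}.
      r fails at s1, so \Box r is false at s0.
Satisfying worlds: {s1, s2, s3, s4, s5, s6}

6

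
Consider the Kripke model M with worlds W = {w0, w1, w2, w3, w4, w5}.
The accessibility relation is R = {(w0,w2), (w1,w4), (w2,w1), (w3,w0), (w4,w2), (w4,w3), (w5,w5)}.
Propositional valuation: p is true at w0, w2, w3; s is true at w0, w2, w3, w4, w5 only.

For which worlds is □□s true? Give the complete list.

w1, w2, w3, w5

Let φ = □□s. Evaluate φ at each world:
  w0 (successors {w2}): φ is false.
  w1 (successors {w4}): φ is true.
  w2 (successors {w1}): φ is true.
  w3 (successors {w0}): φ is true.
  w4 (successors {w2, w3}): φ is false.
  w5 (successors {w5}): φ is true.
For instance, at w0:
  At w0: □□s requires □s at every successor {w2}.
    □s fails at w2, so □□s is false at w0.
      At w2: □s requires s at every successor {w1}.
        s fails at w1, so □s is false at w2.
Satisfying worlds: {w1, w2, w3, w5}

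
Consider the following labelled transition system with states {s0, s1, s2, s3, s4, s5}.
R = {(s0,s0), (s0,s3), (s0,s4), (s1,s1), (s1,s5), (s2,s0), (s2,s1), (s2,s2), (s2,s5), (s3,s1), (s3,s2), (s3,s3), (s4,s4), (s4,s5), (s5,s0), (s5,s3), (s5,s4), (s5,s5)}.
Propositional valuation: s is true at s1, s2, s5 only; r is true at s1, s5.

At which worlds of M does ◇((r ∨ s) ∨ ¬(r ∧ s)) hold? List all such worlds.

Let φ = ◇((r ∨ s) ∨ ¬(r ∧ s)). Evaluate φ at each world:
  s0 (successors {s0, s3, s4}): φ is true.
  s1 (successors {s1, s5}): φ is true.
  s2 (successors {s0, s1, s2, s5}): φ is true.
  s3 (successors {s1, s2, s3}): φ is true.
  s4 (successors {s4, s5}): φ is true.
  s5 (successors {s0, s3, s4, s5}): φ is true.
For instance, at s0:
  At s0: ◇((r ∨ s) ∨ ¬(r ∧ s)) requires (r ∨ s) ∨ ¬(r ∧ s) at some successor in {s0, s3, s4}.
    (r ∨ s) ∨ ¬(r ∧ s) holds at s0, so ◇((r ∨ s) ∨ ¬(r ∧ s)) is true at s0.
Satisfying worlds: {s0, s1, s2, s3, s4, s5}

s0, s1, s2, s3, s4, s5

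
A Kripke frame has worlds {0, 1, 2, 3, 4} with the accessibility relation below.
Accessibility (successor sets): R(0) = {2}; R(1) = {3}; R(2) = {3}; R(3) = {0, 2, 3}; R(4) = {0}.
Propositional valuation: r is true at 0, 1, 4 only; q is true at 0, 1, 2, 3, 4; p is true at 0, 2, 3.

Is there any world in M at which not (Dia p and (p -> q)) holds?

No

Let φ = not (Dia p and (p -> q)). Evaluate φ at each world:
  0 (successors {2}): φ is false.
  1 (successors {3}): φ is false.
  2 (successors {3}): φ is false.
  3 (successors {0, 2, 3}): φ is false.
  4 (successors {0}): φ is false.
For instance, at 3:
  At 3: Dia p and (p -> q) is true, so not (Dia p and (p -> q)) is false.
    At 3: Dia p is true, p -> q is true, so Dia p and (p -> q) is true.
      At 3: Dia p requires p at some successor in {0, 2, 3}.
        p holds at 0, so Dia p is true at 3.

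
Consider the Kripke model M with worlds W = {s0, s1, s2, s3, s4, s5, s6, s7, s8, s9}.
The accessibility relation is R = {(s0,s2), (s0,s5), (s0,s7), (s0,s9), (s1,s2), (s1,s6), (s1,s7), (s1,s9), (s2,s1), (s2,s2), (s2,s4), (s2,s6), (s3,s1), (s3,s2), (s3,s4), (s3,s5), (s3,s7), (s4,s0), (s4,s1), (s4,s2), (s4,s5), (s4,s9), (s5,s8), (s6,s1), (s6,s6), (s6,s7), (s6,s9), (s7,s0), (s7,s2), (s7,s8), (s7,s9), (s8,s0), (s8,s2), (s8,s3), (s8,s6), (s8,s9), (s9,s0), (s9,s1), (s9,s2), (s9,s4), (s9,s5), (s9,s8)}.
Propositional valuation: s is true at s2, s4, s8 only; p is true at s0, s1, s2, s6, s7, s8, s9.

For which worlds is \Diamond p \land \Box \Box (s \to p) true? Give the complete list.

Let φ = \Diamond p \land \Box \Box (s \to p). Evaluate φ at each world:
  s0 (successors {s2, s5, s7, s9}): φ is false.
  s1 (successors {s2, s6, s7, s9}): φ is false.
  s2 (successors {s1, s2, s4, s6}): φ is false.
  s3 (successors {s1, s2, s4, s5, s7}): φ is false.
  s4 (successors {s0, s1, s2, s5, s9}): φ is false.
  s5 (successors {s8}): φ is true.
  s6 (successors {s1, s6, s7, s9}): φ is false.
  s7 (successors {s0, s2, s8, s9}): φ is false.
  s8 (successors {s0, s2, s3, s6, s9}): φ is false.
  s9 (successors {s0, s1, s2, s4, s5, s8}): φ is false.
For instance, at s5:
  At s5: \Diamond p is true, \Box \Box (s \to p) is true, so \Diamond p \land \Box \Box (s \to p) is true.
    At s5: \Diamond p requires p at some successor in {s8}.
      p holds at s8, so \Diamond p is true at s5.
    At s5: \Box \Box (s \to p) requires \Box (s \to p) at every successor {s8}.
      At s8: \Box (s \to p) is true.
    So \Box \Box (s \to p) is true at s5.
Satisfying worlds: {s5}

s5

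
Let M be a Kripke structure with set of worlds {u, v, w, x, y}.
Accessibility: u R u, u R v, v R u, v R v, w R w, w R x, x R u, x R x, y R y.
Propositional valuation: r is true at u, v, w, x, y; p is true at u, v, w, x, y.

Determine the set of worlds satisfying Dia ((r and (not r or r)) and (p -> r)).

Let φ = Dia ((r and (not r or r)) and (p -> r)). Evaluate φ at each world:
  u (successors {u, v}): φ is true.
  v (successors {u, v}): φ is true.
  w (successors {w, x}): φ is true.
  x (successors {u, x}): φ is true.
  y (successors {y}): φ is true.
For instance, at x:
  At x: Dia ((r and (not r or r)) and (p -> r)) requires (r and (not r or r)) and (p -> r) at some successor in {u, x}.
    (r and (not r or r)) and (p -> r) holds at u, so Dia ((r and (not r or r)) and (p -> r)) is true at x.
Satisfying worlds: {u, v, w, x, y}

u, v, w, x, y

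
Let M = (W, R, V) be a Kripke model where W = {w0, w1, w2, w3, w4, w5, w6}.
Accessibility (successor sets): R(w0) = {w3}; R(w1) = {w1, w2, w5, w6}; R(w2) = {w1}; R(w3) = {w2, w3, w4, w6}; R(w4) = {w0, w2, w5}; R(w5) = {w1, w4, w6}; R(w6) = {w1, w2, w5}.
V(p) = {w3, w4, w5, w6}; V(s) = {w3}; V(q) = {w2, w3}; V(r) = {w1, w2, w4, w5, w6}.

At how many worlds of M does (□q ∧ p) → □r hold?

Let φ = (□q ∧ p) → □r. Evaluate φ at each world:
  w0 (successors {w3}): φ is true.
  w1 (successors {w1, w2, w5, w6}): φ is true.
  w2 (successors {w1}): φ is true.
  w3 (successors {w2, w3, w4, w6}): φ is true.
  w4 (successors {w0, w2, w5}): φ is true.
  w5 (successors {w1, w4, w6}): φ is true.
  w6 (successors {w1, w2, w5}): φ is true.
For instance, at w2:
  At w2: □q ∧ p is false, □r is true, so (□q ∧ p) → □r is true.
    At w2: □q is false, p is false, so □q ∧ p is false.
      At w2: □q requires q at every successor {w1}.
        q fails at w1, so □q is false at w2.
    At w2: □r requires r at every successor {w1}.
      At w1: r is true.
    So □r is true at w2.
Satisfying worlds: {w0, w1, w2, w3, w4, w5, w6}

7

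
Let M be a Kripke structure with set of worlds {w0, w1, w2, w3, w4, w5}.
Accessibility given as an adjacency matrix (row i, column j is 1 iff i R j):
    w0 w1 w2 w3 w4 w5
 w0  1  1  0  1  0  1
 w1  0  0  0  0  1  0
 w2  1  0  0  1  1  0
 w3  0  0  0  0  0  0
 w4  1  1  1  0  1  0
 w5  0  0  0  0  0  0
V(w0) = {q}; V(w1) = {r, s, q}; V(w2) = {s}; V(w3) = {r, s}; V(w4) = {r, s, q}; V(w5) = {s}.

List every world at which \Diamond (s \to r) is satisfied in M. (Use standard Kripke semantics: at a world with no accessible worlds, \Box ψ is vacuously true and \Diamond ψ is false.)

Let φ = \Diamond (s \to r). Evaluate φ at each world:
  w0 (successors {w0, w1, w3, w5}): φ is true.
  w1 (successors {w4}): φ is true.
  w2 (successors {w0, w3, w4}): φ is true.
  w3 (successors ∅): φ is false.
  w4 (successors {w0, w1, w2, w4}): φ is true.
  w5 (successors ∅): φ is false.
For instance, at w1:
  At w1: \Diamond (s \to r) requires s \to r at some successor in {w4}.
    s \to r holds at w4, so \Diamond (s \to r) is true at w1.
Satisfying worlds: {w0, w1, w2, w4}

w0, w1, w2, w4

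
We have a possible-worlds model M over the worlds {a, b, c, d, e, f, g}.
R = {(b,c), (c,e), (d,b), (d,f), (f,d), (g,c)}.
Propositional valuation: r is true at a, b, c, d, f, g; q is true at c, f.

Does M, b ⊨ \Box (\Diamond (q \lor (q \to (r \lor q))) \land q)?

Yes

Recall that \Box ψ holds at a world iff ψ holds at every accessible world, and \Diamond ψ holds iff ψ holds at some accessible world.
At b: \Box (\Diamond (q \lor (q \to (r \lor q))) \land q) requires \Diamond (q \lor (q \to (r \lor q))) \land q at every successor {c}.
    At c: \Diamond (q \lor (q \to (r \lor q))) is true, q is true, so \Diamond (q \lor (q \to (r \lor q))) \land q is true.
      At c: \Diamond (q \lor (q \to (r \lor q))) requires q \lor (q \to (r \lor q)) at some successor in {e}.
        q \lor (q \to (r \lor q)) holds at e, so \Diamond (q \lor (q \to (r \lor q))) is true at c.
So \Box (\Diamond (q \lor (q \to (r \lor q))) \land q) is true at b.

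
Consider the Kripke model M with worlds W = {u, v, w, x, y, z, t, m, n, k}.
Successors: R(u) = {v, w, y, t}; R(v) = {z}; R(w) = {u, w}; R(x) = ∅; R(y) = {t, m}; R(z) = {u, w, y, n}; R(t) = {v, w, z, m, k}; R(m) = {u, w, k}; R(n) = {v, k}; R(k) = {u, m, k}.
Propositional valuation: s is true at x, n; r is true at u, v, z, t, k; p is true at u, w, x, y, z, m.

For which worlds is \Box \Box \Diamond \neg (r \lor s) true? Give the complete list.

x, n

Let φ = \Box \Box \Diamond \neg (r \lor s). Evaluate φ at each world:
  u (successors {v, w, y, t}): φ is false.
  v (successors {z}): φ is false.
  w (successors {u, w}): φ is false.
  x (successors ∅): φ is true.
  y (successors {t, m}): φ is false.
  z (successors {u, w, y, n}): φ is false.
  t (successors {v, w, z, m, k}): φ is false.
  m (successors {u, w, k}): φ is false.
  n (successors {v, k}): φ is true.
  k (successors {u, m, k}): φ is false.
For instance, at u:
  At u: \Box \Box \Diamond \neg (r \lor s) requires \Box \Diamond \neg (r \lor s) at every successor {v, w, y, t}.
    \Box \Diamond \neg (r \lor s) fails at t, so \Box \Box \Diamond \neg (r \lor s) is false at u.
      At t: \Box \Diamond \neg (r \lor s) requires \Diamond \neg (r \lor s) at every successor {v, w, z, m, k}.
        \Diamond \neg (r \lor s) fails at v, so \Box \Diamond \neg (r \lor s) is false at t.
Satisfying worlds: {x, n}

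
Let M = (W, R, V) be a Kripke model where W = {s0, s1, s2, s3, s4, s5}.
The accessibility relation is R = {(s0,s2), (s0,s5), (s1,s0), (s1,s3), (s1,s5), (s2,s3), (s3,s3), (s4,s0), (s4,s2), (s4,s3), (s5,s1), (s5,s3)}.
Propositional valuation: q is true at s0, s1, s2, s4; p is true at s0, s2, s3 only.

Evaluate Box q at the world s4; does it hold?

No

Recall that Box ψ holds at a world iff ψ holds at every accessible world, and Dia ψ holds iff ψ holds at some accessible world.
At s4: Box q requires q at every successor {s0, s2, s3}.
  q fails at s3, so Box q is false at s4.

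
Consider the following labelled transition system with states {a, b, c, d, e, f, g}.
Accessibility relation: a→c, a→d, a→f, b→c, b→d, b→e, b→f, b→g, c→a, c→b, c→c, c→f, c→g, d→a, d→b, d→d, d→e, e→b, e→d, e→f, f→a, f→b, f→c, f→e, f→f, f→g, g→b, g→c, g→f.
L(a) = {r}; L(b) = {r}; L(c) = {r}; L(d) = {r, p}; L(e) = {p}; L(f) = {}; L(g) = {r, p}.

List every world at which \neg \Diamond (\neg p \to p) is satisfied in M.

Let φ = \neg \Diamond (\neg p \to p). Evaluate φ at each world:
  a (successors {c, d, f}): φ is false.
  b (successors {c, d, e, f, g}): φ is false.
  c (successors {a, b, c, f, g}): φ is false.
  d (successors {a, b, d, e}): φ is false.
  e (successors {b, d, f}): φ is false.
  f (successors {a, b, c, e, f, g}): φ is false.
  g (successors {b, c, f}): φ is true.
For instance, at g:
  At g: \Diamond (\neg p \to p) is false, so \neg \Diamond (\neg p \to p) is true.
    At g: \Diamond (\neg p \to p) requires \neg p \to p at some successor in {b, c, f}.
      At b: \neg p \to p is false.
      At c: \neg p \to p is false.
      At f: \neg p \to p is false.
    So \Diamond (\neg p \to p) is false at g.
Satisfying worlds: {g}

g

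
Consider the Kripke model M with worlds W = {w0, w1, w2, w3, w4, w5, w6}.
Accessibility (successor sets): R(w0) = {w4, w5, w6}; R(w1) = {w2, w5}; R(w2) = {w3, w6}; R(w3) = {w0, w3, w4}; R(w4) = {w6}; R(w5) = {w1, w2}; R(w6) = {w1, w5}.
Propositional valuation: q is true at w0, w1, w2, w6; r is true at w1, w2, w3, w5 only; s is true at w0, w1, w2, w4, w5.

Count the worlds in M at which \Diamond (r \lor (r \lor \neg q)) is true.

Let φ = \Diamond (r \lor (r \lor \neg q)). Evaluate φ at each world:
  w0 (successors {w4, w5, w6}): φ is true.
  w1 (successors {w2, w5}): φ is true.
  w2 (successors {w3, w6}): φ is true.
  w3 (successors {w0, w3, w4}): φ is true.
  w4 (successors {w6}): φ is false.
  w5 (successors {w1, w2}): φ is true.
  w6 (successors {w1, w5}): φ is true.
For instance, at w3:
  At w3: \Diamond (r \lor (r \lor \neg q)) requires r \lor (r \lor \neg q) at some successor in {w0, w3, w4}.
    r \lor (r \lor \neg q) holds at w3, so \Diamond (r \lor (r \lor \neg q)) is true at w3.
Satisfying worlds: {w0, w1, w2, w3, w5, w6}

6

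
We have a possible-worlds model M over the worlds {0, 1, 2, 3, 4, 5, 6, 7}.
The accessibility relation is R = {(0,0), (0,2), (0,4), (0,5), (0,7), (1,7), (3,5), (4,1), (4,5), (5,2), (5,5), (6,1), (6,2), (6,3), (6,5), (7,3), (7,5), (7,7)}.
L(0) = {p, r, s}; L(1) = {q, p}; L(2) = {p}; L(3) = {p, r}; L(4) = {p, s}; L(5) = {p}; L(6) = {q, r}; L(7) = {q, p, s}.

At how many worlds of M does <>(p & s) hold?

Let φ = <>(p & s). Evaluate φ at each world:
  0 (successors {0, 2, 4, 5, 7}): φ is true.
  1 (successors {7}): φ is true.
  2 (successors ∅): φ is false.
  3 (successors {5}): φ is false.
  4 (successors {1, 5}): φ is false.
  5 (successors {2, 5}): φ is false.
  6 (successors {1, 2, 3, 5}): φ is false.
  7 (successors {3, 5, 7}): φ is true.
For instance, at 1:
  At 1: <>(p & s) requires p & s at some successor in {7}.
    p & s holds at 7, so <>(p & s) is true at 1.
Satisfying worlds: {0, 1, 7}

3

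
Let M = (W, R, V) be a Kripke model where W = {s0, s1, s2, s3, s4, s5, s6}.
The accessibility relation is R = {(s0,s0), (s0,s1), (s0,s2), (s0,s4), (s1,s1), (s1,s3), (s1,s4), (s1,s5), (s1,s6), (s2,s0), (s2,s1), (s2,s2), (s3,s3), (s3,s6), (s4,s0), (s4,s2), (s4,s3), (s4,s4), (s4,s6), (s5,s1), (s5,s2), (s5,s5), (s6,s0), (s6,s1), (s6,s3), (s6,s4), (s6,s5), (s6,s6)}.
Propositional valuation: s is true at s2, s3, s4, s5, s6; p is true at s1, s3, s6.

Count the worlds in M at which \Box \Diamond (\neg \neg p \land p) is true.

Recall that \Box ψ holds at a world iff ψ holds at every accessible world, and \Diamond ψ holds iff ψ holds at some accessible world.
Let φ = \Box \Diamond (\neg \neg p \land p). Evaluate φ at each world:
  s0 (successors {s0, s1, s2, s4}): φ is true.
  s1 (successors {s1, s3, s4, s5, s6}): φ is true.
  s2 (successors {s0, s1, s2}): φ is true.
  s3 (successors {s3, s6}): φ is true.
  s4 (successors {s0, s2, s3, s4, s6}): φ is true.
  s5 (successors {s1, s2, s5}): φ is true.
  s6 (successors {s0, s1, s3, s4, s5, s6}): φ is true.
For instance, at s1:
  At s1: \Box \Diamond (\neg \neg p \land p) requires \Diamond (\neg \neg p \land p) at every successor {s1, s3, s4, s5, s6}.
    At s1: \Diamond (\neg \neg p \land p) is true.
    At s3: \Diamond (\neg \neg p \land p) is true.
    At s4: \Diamond (\neg \neg p \land p) is true.
    At s5: \Diamond (\neg \neg p \land p) is true.
    At s6: \Diamond (\neg \neg p \land p) is true.
  So \Box \Diamond (\neg \neg p \land p) is true at s1.
Satisfying worlds: {s0, s1, s2, s3, s4, s5, s6}

7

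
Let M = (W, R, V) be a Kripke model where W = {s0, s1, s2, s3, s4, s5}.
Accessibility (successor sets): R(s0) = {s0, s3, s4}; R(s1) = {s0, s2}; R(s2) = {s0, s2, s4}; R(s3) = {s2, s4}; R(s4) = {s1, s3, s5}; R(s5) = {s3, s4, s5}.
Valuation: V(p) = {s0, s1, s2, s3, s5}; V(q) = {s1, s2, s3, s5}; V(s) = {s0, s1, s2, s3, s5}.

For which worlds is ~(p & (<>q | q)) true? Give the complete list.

s4

Recall that <>ψ holds at a world iff ψ holds at some accessible world.
Let φ = ~(p & (<>q | q)). Evaluate φ at each world:
  s0 (successors {s0, s3, s4}): φ is false.
  s1 (successors {s0, s2}): φ is false.
  s2 (successors {s0, s2, s4}): φ is false.
  s3 (successors {s2, s4}): φ is false.
  s4 (successors {s1, s3, s5}): φ is true.
  s5 (successors {s3, s4, s5}): φ is false.
For instance, at s2:
  At s2: p & (<>q | q) is true, so ~(p & (<>q | q)) is false.
    At s2: p is true, <>q | q is true, so p & (<>q | q) is true.
      At s2: <>q is true, q is true, so <>q | q is true.
Satisfying worlds: {s4}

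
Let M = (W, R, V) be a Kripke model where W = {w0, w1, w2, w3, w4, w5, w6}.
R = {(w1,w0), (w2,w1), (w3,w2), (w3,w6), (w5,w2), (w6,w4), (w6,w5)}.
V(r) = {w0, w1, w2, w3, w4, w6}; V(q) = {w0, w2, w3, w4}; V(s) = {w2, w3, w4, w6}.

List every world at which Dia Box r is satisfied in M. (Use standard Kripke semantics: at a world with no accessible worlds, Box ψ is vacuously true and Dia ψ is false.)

Let φ = Dia Box r. Evaluate φ at each world:
  w0 (successors ∅): φ is false.
  w1 (successors {w0}): φ is true.
  w2 (successors {w1}): φ is true.
  w3 (successors {w2, w6}): φ is true.
  w4 (successors ∅): φ is false.
  w5 (successors {w2}): φ is true.
  w6 (successors {w4, w5}): φ is true.
For instance, at w3:
  At w3: Dia Box r requires Box r at some successor in {w2, w6}.
    Box r holds at w2, so Dia Box r is true at w3.
      At w2: Box r requires r at every successor {w1}.
        At w1: r is true.
      So Box r is true at w2.
Satisfying worlds: {w1, w2, w3, w5, w6}

w1, w2, w3, w5, w6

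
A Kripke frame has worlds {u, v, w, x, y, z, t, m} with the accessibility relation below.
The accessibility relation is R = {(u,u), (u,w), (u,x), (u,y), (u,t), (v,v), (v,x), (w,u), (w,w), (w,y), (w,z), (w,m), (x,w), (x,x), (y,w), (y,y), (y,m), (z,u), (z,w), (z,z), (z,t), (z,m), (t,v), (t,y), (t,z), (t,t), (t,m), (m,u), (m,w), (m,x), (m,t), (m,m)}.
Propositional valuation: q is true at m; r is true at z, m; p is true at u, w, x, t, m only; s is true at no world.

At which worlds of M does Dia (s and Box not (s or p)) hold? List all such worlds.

Let φ = Dia (s and Box not (s or p)). Evaluate φ at each world:
  u (successors {u, w, x, y, t}): φ is false.
  v (successors {v, x}): φ is false.
  w (successors {u, w, y, z, m}): φ is false.
  x (successors {w, x}): φ is false.
  y (successors {w, y, m}): φ is false.
  z (successors {u, w, z, t, m}): φ is false.
  t (successors {v, y, z, t, m}): φ is false.
  m (successors {u, w, x, t, m}): φ is false.
For instance, at t:
  At t: Dia (s and Box not (s or p)) requires s and Box not (s or p) at some successor in {v, y, z, t, m}.
    At v: s and Box not (s or p) is false.
    At y: s and Box not (s or p) is false.
    At z: s and Box not (s or p) is false.
    At t: s and Box not (s or p) is false.
    At m: s and Box not (s or p) is false.
  So Dia (s and Box not (s or p)) is false at t.
Satisfying worlds: none.

none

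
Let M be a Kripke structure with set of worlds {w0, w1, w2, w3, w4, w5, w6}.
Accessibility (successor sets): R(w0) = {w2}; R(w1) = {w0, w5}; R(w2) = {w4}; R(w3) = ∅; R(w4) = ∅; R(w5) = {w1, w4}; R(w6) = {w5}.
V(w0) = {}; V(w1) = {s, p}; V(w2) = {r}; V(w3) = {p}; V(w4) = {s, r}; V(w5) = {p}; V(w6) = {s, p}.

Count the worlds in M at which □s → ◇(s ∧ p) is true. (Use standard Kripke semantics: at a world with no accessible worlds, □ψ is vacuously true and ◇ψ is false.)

4

Recall that □ψ holds at a world iff ψ holds at every accessible world, and ◇ψ holds iff ψ holds at some accessible world.
Let φ = □s → ◇(s ∧ p). Evaluate φ at each world:
  w0 (successors {w2}): φ is true.
  w1 (successors {w0, w5}): φ is true.
  w2 (successors {w4}): φ is false.
  w3 (successors ∅): φ is false.
  w4 (successors ∅): φ is false.
  w5 (successors {w1, w4}): φ is true.
  w6 (successors {w5}): φ is true.
For instance, at w2:
  At w2: □s is true, ◇(s ∧ p) is false, so □s → ◇(s ∧ p) is false.
    At w2: □s requires s at every successor {w4}.
      At w4: s is true.
    So □s is true at w2.
    At w2: ◇(s ∧ p) requires s ∧ p at some successor in {w4}.
      At w4: s ∧ p is false.
    So ◇(s ∧ p) is false at w2.
Satisfying worlds: {w0, w1, w5, w6}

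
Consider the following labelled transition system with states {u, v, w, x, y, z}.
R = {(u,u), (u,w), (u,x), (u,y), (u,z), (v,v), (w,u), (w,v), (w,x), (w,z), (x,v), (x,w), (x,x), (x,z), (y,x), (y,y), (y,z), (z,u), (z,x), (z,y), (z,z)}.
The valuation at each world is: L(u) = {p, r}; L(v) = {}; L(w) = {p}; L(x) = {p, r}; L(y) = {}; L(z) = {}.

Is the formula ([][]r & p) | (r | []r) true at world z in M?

At z: [][]r & p is false, r | []r is false, so ([][]r & p) | (r | []r) is false.
  At z: [][]r is false, p is false, so [][]r & p is false.
    At z: [][]r requires []r at every successor {u, x, y, z}.
      []r fails at u, so [][]r is false at z.
  At z: r is false, []r is false, so r | []r is false.
    At z: []r requires r at every successor {u, x, y, z}.
      r fails at y, so []r is false at z.

No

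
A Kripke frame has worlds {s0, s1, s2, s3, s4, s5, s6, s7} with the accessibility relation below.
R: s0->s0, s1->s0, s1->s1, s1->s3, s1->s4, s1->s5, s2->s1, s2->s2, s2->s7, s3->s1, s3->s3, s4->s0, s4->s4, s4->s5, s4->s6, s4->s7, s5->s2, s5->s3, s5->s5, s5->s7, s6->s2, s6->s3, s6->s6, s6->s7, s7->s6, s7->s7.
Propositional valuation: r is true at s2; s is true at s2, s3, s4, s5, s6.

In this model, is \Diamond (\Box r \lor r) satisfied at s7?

At s7: \Diamond (\Box r \lor r) requires \Box r \lor r at some successor in {s6, s7}.
  At s6: \Box r \lor r is false.
  At s7: \Box r \lor r is false.
So \Diamond (\Box r \lor r) is false at s7.

No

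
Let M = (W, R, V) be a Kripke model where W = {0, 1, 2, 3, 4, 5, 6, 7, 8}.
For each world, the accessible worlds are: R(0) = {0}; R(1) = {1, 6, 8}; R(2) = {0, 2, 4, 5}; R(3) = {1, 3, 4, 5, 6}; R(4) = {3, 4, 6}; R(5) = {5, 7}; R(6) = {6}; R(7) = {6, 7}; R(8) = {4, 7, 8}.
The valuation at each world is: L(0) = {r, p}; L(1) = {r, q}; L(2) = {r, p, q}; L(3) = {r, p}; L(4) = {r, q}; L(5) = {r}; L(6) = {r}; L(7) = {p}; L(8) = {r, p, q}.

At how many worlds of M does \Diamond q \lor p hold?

Let φ = \Diamond q \lor p. Evaluate φ at each world:
  0 (successors {0}): φ is true.
  1 (successors {1, 6, 8}): φ is true.
  2 (successors {0, 2, 4, 5}): φ is true.
  3 (successors {1, 3, 4, 5, 6}): φ is true.
  4 (successors {3, 4, 6}): φ is true.
  5 (successors {5, 7}): φ is false.
  6 (successors {6}): φ is false.
  7 (successors {6, 7}): φ is true.
  8 (successors {4, 7, 8}): φ is true.
For instance, at 0:
  At 0: \Diamond q is false, p is true, so \Diamond q \lor p is true.
    At 0: \Diamond q requires q at some successor in {0}.
      At 0: q is false.
    So \Diamond q is false at 0.
Satisfying worlds: {0, 1, 2, 3, 4, 7, 8}

7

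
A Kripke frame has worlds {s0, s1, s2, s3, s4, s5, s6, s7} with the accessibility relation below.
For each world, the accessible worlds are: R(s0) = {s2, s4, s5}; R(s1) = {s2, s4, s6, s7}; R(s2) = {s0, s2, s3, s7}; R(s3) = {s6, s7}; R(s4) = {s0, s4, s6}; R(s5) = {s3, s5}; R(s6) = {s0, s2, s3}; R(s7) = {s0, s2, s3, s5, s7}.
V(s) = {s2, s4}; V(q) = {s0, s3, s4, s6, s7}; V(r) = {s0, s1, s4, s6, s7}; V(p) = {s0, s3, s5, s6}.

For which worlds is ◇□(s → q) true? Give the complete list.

Let φ = ◇□(s → q). Evaluate φ at each world:
  s0 (successors {s2, s4, s5}): φ is true.
  s1 (successors {s2, s4, s6, s7}): φ is true.
  s2 (successors {s0, s2, s3, s7}): φ is true.
  s3 (successors {s6, s7}): φ is false.
  s4 (successors {s0, s4, s6}): φ is true.
  s5 (successors {s3, s5}): φ is true.
  s6 (successors {s0, s2, s3}): φ is true.
  s7 (successors {s0, s2, s3, s5, s7}): φ is true.
For instance, at s6:
  At s6: ◇□(s → q) requires □(s → q) at some successor in {s0, s2, s3}.
    □(s → q) holds at s3, so ◇□(s → q) is true at s6.
      At s3: □(s → q) requires s → q at every successor {s6, s7}.
        At s6: s → q is true.
        At s7: s → q is true.
      So □(s → q) is true at s3.
Satisfying worlds: {s0, s1, s2, s4, s5, s6, s7}

s0, s1, s2, s4, s5, s6, s7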